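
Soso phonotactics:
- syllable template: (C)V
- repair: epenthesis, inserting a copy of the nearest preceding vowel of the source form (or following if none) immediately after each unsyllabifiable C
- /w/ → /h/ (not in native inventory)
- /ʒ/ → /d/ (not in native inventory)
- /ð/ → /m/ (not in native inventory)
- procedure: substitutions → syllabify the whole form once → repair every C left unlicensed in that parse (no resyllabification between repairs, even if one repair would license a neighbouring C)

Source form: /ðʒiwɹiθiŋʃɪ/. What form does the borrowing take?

midihiɹiθiŋiʃɪ

Substitution: /ð/ → /m/, /ʒ/ → /d/, /w/ → /h/, giving /mdihɹiθiŋʃɪ/.
The consonants /m/, /h/, /ŋ/ cannot be parsed into a legal (C)V syllable (no codas are permitted; onsets are limited to one consonant).
Each unlicensed consonant becomes the onset of a new syllable: /m/ → /mi/, /h/ → /hi/, /ŋ/ → /ŋi/.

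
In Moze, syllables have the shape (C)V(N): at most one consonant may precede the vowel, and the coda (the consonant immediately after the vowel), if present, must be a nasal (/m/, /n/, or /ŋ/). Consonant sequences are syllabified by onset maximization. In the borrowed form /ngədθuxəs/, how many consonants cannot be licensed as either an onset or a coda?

3

Under (C)V(N), the unsyllabifiable consonants are /n/, /d/, /s/ (only a nasal (/m/, /n/, or /ŋ/) is licensed in coda position; onsets are limited to one consonant).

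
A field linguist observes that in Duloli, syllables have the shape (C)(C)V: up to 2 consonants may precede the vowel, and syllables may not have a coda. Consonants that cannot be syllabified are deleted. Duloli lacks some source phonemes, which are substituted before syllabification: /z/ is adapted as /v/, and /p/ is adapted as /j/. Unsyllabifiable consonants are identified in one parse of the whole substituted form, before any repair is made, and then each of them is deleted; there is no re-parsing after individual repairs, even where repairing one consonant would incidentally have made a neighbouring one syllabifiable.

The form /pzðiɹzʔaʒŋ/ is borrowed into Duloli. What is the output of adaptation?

vðivʔa

Substitution: /p/ → /j/, /z/ → /v/, giving /jvðiɹvʔaʒŋ/.
The consonants /j/, /ɹ/, /ʒ/, /ŋ/ cannot be parsed into a legal (C)(C)V syllable (no codas are permitted; onsets may contain at most 2 consonants).
Deleting the stranded consonants removes /j/, /ɹ/, /ʒ/, /ŋ/.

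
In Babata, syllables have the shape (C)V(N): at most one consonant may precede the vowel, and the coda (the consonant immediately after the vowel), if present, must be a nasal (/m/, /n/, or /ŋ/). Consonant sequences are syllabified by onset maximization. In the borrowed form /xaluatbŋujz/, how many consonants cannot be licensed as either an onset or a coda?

Under (C)V(N), the unsyllabifiable consonants are /t/, /b/, /j/, /z/ (only a nasal (/m/, /n/, or /ŋ/) is licensed in coda position; onsets are limited to one consonant).

4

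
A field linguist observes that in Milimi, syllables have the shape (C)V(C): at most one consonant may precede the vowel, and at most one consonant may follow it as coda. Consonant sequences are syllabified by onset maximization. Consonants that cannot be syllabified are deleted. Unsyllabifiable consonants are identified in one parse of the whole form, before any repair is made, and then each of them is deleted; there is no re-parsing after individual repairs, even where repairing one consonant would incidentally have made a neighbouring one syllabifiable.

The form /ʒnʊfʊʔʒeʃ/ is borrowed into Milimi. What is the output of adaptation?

Under (C)V(C), the unsyllabifiable consonants are /ʒ/ (at most one coda consonant is licensed; onsets are limited to one consonant).
Deleting the stranded consonants removes /ʒ/.

nʊfʊʔʒeʃ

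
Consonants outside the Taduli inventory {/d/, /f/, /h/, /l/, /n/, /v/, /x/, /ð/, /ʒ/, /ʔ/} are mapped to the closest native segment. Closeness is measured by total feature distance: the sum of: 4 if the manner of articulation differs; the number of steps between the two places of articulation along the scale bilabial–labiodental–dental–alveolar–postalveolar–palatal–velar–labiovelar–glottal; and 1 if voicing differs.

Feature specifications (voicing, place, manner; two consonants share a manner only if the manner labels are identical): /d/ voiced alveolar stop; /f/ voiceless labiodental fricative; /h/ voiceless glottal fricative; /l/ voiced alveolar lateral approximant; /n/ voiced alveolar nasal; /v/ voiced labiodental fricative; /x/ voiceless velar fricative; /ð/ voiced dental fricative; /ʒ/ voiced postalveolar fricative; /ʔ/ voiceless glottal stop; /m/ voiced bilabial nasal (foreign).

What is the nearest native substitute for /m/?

n

/n/ is closest: same manner (nasal), place distance 3 (bilabial→alveolar), same voicing; total 3. Next closest is /v/ at distance 5.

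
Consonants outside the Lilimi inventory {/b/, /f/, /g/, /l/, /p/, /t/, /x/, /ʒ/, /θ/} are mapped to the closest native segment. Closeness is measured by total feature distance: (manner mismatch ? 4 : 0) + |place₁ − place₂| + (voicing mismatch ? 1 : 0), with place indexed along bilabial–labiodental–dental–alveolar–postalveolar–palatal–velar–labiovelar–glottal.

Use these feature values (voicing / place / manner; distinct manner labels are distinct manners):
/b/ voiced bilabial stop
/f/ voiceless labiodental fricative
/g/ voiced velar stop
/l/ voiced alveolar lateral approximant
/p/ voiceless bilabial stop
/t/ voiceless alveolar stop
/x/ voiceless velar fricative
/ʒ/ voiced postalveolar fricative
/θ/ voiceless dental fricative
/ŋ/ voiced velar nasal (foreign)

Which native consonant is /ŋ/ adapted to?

g

/g/ is closest: manner differs (nasal→stop, +4), place distance 0 (velar→velar), same voicing; total 4. Next closest is /x/ at distance 5.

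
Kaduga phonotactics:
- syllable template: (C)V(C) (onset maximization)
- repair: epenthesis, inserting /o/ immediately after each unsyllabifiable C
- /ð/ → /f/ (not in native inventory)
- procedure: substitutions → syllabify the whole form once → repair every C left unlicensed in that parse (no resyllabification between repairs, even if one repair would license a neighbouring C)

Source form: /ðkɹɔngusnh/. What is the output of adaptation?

Substitution: /ð/ → /f/, giving /fkɹɔngusnh/.
Syllabifying with onset maximization leaves /f/, /k/, /n/, /h/ stranded (at most one coda consonant is licensed; onsets are limited to one consonant).
Inserting the epenthetic vowel yields /f/ → /fo/, /k/ → /ko/, /n/ → /no/, /h/ → /ho/.

fokoɹɔngusnoho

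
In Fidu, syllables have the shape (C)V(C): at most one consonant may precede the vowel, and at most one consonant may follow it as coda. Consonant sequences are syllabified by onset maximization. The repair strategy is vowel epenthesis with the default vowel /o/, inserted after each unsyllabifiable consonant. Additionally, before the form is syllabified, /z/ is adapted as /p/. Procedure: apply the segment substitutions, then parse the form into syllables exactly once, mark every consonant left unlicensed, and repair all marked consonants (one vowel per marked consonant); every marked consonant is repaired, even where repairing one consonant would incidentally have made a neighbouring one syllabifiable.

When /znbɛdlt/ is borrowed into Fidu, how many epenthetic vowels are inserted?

After substitution the input is /pnbɛdlt/.
The unsyllabifiable consonants are /p/, /n/, /l/, /t/; each receives one epenthetic vowel.

4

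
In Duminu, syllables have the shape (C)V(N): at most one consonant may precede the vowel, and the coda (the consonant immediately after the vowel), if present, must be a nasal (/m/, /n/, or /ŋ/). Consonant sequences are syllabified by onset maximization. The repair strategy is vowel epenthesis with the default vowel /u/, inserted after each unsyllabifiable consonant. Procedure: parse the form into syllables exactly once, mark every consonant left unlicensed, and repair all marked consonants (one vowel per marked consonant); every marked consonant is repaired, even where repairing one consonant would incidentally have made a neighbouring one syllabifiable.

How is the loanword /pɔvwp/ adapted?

Under (C)V(N), the unsyllabifiable consonants are /v/, /w/, /p/ (only a nasal (/m/, /n/, or /ŋ/) is licensed in coda position; onsets are limited to one consonant).
Inserting the epenthetic vowel yields /v/ → /vu/, /w/ → /wu/, /p/ → /pu/.

pɔvuwupu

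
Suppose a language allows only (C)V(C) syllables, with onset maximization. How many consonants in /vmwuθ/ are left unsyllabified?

2

Syllabifying with onset maximization leaves /v/, /m/ stranded (at most one coda consonant is licensed; onsets are limited to one consonant).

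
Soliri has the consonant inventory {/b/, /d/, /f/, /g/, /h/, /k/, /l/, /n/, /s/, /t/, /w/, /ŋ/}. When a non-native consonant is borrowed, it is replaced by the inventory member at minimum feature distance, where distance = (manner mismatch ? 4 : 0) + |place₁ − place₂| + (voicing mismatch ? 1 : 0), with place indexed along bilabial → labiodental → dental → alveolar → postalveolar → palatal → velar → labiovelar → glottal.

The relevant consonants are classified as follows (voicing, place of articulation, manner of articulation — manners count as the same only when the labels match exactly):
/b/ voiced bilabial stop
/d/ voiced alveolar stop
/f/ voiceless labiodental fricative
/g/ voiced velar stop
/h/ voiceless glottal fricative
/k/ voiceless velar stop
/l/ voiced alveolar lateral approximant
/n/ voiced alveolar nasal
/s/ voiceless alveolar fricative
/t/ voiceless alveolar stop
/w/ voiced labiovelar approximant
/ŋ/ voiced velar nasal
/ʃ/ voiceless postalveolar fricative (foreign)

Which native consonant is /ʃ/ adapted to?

/s/ is closest: same manner (fricative), place distance 1 (postalveolar→alveolar), same voicing; total 1. Next closest is /f/ at distance 3.

s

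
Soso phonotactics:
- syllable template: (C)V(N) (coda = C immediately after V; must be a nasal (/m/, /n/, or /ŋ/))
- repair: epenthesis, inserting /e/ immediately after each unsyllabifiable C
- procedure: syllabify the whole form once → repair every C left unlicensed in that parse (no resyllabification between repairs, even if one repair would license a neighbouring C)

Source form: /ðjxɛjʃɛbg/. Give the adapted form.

The consonants /ð/, /j/, /j/, /b/, /g/ cannot be parsed into a legal (C)V(N) syllable (only a nasal (/m/, /n/, or /ŋ/) is licensed in coda position; onsets are limited to one consonant).
Inserting the epenthetic vowel yields /ð/ → /ðe/, /j/ → /je/, /j/ → /je/, /b/ → /be/, /g/ → /ge/.

ðejexɛjeʃɛbege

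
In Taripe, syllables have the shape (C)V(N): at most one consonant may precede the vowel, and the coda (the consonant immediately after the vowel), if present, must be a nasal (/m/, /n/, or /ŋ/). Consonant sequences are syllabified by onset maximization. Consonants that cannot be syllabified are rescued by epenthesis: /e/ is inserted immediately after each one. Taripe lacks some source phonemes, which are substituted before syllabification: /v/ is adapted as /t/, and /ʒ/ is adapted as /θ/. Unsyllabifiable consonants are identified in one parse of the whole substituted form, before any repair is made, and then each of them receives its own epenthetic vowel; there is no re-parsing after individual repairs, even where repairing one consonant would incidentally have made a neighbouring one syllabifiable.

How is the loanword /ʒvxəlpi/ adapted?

Substitution: /ʒ/ → /θ/, /v/ → /t/, giving /θtxəlpi/.
Syllabifying with onset maximization leaves /θ/, /t/, /l/ stranded (only a nasal (/m/, /n/, or /ŋ/) is licensed in coda position; onsets are limited to one consonant).
Epenthesis after each stranded consonant: /θ/ → /θe/, /t/ → /te/, /l/ → /le/.

θetexəlepi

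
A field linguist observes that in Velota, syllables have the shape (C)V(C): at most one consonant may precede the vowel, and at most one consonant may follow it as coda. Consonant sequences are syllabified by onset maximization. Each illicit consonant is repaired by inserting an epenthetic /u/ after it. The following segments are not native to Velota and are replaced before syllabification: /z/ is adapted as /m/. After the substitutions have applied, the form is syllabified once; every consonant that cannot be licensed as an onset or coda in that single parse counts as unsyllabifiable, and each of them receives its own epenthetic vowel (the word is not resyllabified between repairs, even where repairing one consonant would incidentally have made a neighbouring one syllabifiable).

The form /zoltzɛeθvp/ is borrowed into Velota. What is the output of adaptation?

moltumɛeθvupu

Substitution: /z/ → /m/, giving /moltmɛeθvp/.
Under (C)V(C), the unsyllabifiable consonants are /t/, /v/, /p/ (at most one coda consonant is licensed; onsets are limited to one consonant).
Inserting the epenthetic vowel yields /t/ → /tu/, /v/ → /vu/, /p/ → /pu/.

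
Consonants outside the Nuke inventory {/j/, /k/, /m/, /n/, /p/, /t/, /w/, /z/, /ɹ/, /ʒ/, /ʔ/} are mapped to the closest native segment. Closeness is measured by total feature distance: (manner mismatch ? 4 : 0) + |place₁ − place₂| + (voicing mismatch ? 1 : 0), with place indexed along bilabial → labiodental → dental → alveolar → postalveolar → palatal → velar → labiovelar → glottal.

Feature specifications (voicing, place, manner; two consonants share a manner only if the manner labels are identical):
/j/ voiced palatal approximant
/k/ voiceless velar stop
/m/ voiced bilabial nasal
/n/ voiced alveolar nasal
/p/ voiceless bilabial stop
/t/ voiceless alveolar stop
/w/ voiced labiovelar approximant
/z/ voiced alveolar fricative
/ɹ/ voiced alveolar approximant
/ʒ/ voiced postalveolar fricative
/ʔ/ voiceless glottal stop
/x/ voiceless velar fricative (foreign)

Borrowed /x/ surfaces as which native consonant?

ʒ

/ʒ/ is closest: same manner (fricative), place distance 2 (velar→postalveolar), voicing differs (+1); total 3. Next closest is /k/ at distance 4.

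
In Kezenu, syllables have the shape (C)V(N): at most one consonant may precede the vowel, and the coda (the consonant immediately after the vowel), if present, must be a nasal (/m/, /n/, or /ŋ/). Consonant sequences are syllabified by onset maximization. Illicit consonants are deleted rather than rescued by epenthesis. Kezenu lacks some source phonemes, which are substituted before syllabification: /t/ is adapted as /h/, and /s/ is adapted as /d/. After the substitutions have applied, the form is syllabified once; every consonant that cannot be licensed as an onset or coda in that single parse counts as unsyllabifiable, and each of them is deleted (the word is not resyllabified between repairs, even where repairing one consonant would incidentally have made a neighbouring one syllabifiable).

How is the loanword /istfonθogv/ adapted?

ifonθo

Substitution: /s/ → /d/, /t/ → /h/, giving /idhfonθogv/.
Under (C)V(N), the unsyllabifiable consonants are /d/, /h/, /g/, /v/ (only a nasal (/m/, /n/, or /ŋ/) is licensed in coda position; onsets are limited to one consonant).
Deletion applies to /d/, /h/, /g/, /v/.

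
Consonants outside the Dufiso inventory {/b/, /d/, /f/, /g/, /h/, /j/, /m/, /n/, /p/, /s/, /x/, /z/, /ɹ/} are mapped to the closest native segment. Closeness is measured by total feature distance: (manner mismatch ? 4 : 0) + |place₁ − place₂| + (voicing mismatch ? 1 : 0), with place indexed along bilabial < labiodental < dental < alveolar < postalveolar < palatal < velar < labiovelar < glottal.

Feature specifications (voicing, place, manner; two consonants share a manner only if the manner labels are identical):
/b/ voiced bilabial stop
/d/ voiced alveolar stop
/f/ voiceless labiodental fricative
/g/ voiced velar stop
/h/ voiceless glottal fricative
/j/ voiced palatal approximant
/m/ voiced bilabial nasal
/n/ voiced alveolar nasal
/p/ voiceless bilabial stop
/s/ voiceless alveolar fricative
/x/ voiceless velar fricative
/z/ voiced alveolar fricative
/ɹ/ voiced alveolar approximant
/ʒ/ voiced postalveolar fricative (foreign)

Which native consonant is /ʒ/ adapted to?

z

/z/ is closest: same manner (fricative), place distance 1 (postalveolar→alveolar), same voicing; total 1. Next closest is /s/ at distance 2.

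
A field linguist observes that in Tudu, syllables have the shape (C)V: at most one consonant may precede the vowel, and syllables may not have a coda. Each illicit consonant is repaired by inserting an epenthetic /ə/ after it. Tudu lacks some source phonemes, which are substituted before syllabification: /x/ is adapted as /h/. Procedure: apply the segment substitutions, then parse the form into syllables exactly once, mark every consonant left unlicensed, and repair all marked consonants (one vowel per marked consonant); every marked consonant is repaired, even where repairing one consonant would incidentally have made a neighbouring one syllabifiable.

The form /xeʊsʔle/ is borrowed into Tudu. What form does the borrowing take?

Substitution: /x/ → /h/, giving /heʊsʔle/.
Syllabifying with onset maximization leaves /s/, /ʔ/ stranded (no codas are permitted; onsets are limited to one consonant).
Each unlicensed consonant becomes the onset of a new syllable: /s/ → /sə/, /ʔ/ → /ʔə/.

heʊsəʔəle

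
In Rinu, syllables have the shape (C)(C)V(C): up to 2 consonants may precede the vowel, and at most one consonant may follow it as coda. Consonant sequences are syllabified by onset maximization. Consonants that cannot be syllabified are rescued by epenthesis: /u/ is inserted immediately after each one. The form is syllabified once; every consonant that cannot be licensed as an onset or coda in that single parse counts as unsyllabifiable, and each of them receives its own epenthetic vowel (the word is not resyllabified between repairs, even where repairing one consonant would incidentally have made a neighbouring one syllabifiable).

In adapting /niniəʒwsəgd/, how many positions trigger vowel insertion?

1

The unsyllabifiable consonants are /d/; each receives one epenthetic vowel.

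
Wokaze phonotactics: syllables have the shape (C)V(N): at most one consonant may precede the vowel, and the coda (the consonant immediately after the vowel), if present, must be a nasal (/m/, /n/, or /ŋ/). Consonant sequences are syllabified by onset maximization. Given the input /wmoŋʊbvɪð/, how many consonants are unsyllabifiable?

Syllabifying with onset maximization leaves /w/, /b/, /ð/ stranded (only a nasal (/m/, /n/, or /ŋ/) is licensed in coda position; onsets are limited to one consonant).

3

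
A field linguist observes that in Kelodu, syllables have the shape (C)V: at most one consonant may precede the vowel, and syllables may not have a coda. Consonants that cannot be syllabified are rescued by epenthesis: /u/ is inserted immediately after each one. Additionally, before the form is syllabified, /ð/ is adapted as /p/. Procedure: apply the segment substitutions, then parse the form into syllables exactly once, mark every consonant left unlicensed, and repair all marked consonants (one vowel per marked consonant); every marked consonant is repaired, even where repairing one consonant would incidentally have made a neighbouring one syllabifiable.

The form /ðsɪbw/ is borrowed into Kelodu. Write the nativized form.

Substitution: /ð/ → /p/, giving /psɪbw/.
The consonants /p/, /b/, /w/ cannot be parsed into a legal (C)V syllable (no codas are permitted; onsets are limited to one consonant).
Epenthesis after each stranded consonant: /p/ → /pu/, /b/ → /bu/, /w/ → /wu/.

pusɪbuwu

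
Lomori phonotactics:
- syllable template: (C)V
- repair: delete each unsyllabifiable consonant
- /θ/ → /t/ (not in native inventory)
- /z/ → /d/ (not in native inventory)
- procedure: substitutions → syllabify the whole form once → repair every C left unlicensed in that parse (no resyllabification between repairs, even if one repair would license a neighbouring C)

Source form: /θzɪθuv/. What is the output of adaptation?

dɪtu

Substitution: /θ/ → /t/, /z/ → /d/, giving /tdɪtuv/.
Under (C)V, the unsyllabifiable consonants are /t/, /v/ (no codas are permitted; onsets are limited to one consonant).
Deletion applies to /t/, /v/.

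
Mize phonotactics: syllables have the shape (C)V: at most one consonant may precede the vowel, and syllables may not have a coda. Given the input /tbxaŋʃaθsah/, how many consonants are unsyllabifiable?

Under (C)V, the unsyllabifiable consonants are /t/, /b/, /ŋ/, /θ/, /h/ (no codas are permitted; onsets are limited to one consonant).

5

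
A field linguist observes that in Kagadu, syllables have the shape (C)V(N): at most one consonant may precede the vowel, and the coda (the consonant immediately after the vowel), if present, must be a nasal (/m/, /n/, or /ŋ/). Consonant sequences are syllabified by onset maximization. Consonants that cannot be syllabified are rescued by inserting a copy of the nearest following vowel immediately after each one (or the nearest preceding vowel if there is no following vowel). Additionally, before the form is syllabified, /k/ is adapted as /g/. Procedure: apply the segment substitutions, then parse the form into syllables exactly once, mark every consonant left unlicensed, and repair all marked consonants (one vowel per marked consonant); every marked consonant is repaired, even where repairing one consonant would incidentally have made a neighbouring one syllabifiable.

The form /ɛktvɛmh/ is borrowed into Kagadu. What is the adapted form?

ɛgɛtɛvɛmhɛ

Substitution: /k/ → /g/, giving /ɛgtvɛmh/.
Under (C)V(N), the unsyllabifiable consonants are /g/, /t/, /h/ (only a nasal (/m/, /n/, or /ŋ/) is licensed in coda position; onsets are limited to one consonant).
Epenthesis after each stranded consonant: /g/ → /gɛ/, /t/ → /tɛ/, /h/ → /hɛ/.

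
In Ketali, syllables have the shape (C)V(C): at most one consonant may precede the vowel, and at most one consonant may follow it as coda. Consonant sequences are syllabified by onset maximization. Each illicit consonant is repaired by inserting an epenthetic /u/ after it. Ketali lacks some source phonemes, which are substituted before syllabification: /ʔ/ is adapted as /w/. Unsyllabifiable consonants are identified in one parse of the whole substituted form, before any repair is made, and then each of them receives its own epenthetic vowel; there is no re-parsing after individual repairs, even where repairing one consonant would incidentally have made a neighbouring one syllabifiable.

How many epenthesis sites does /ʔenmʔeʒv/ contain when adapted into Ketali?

After substitution the input is /wenmweʒv/.
The unsyllabifiable consonants are /m/, /v/; each receives one epenthetic vowel.

2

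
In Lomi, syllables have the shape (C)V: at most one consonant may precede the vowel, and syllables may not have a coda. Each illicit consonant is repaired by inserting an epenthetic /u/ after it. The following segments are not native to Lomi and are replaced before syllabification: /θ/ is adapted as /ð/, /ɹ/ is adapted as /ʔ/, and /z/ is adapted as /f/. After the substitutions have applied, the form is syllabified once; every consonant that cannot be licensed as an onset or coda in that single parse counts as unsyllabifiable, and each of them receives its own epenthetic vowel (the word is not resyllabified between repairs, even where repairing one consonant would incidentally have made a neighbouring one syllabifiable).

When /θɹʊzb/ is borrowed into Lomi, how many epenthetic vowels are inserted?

3

After substitution the input is /ðʔʊfb/.
The unsyllabifiable consonants are /ð/, /f/, /b/; each receives one epenthetic vowel.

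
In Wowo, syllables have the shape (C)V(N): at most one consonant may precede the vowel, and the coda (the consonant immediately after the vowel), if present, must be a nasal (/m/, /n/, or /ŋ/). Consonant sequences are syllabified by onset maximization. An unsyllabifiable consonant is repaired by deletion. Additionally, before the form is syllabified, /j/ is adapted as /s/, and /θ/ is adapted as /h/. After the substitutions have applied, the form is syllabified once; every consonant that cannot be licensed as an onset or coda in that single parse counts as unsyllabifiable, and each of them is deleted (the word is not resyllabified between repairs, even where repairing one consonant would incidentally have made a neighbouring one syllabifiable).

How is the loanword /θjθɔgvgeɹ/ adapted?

Substitution: /θ/ → /h/, /j/ → /s/, giving /hshɔgvgeɹ/.
Syllabifying with onset maximization leaves /h/, /s/, /g/, /v/, /ɹ/ stranded (only a nasal (/m/, /n/, or /ŋ/) is licensed in coda position; onsets are limited to one consonant).
Each unlicensed consonant is deleted: /h/, /s/, /g/, /v/, /ɹ/.

hɔge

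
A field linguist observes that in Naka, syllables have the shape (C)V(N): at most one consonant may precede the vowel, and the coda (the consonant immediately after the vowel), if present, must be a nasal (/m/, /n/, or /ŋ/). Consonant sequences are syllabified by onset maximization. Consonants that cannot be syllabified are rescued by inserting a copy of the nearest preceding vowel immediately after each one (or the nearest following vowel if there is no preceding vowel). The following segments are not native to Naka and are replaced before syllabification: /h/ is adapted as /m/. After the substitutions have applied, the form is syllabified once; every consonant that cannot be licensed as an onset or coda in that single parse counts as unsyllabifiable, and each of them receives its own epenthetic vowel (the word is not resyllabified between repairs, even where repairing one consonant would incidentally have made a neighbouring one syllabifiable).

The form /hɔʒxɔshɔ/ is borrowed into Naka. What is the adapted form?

Substitution: /h/ → /m/, giving /mɔʒxɔsmɔ/.
Under (C)V(N), the unsyllabifiable consonants are /ʒ/, /s/ (only a nasal (/m/, /n/, or /ŋ/) is licensed in coda position; onsets are limited to one consonant).
Each unlicensed consonant becomes the onset of a new syllable: /ʒ/ → /ʒɔ/, /s/ → /sɔ/.

mɔʒɔxɔsɔmɔ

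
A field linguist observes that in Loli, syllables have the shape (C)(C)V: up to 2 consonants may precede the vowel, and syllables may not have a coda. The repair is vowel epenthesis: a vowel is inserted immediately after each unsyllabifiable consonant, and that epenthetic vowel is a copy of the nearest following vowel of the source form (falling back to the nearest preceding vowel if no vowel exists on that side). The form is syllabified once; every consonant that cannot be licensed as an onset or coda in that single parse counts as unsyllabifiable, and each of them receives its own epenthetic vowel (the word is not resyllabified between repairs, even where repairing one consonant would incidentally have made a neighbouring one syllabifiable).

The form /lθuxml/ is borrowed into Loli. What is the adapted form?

lθuxumulu

The consonants /x/, /m/, /l/ cannot be parsed into a legal (C)(C)V syllable (no codas are permitted; onsets may contain at most 2 consonants).
Inserting the epenthetic vowel yields /x/ → /xu/, /m/ → /mu/, /l/ → /lu/.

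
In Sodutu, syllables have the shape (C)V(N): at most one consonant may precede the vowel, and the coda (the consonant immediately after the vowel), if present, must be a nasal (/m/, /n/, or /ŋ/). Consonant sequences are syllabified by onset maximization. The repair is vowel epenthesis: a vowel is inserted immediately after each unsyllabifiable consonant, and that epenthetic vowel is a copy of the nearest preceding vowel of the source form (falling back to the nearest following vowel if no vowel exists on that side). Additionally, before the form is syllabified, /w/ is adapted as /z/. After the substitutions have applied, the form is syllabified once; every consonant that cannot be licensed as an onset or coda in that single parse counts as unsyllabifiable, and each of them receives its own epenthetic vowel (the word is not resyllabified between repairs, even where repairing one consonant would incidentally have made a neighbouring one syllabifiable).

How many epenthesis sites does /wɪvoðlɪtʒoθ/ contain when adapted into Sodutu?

3

After substitution the input is /zɪvoðlɪtʒoθ/.
The unsyllabifiable consonants are /ð/, /t/, /θ/; each receives one epenthetic vowel.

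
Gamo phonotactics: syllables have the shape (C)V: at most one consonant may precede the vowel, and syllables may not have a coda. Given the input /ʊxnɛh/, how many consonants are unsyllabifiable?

Under (C)V, the unsyllabifiable consonants are /x/, /h/ (no codas are permitted; onsets are limited to one consonant).

2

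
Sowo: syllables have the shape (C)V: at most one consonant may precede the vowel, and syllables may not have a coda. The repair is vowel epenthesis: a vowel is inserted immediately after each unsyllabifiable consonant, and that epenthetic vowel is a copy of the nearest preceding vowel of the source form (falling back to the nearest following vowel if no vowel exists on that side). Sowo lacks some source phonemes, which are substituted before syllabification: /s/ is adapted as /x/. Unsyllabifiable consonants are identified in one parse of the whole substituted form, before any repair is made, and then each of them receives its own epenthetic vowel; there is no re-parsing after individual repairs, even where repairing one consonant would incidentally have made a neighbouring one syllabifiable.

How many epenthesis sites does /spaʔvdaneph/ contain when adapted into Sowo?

5

After substitution the input is /xpaʔvdaneph/.
The unsyllabifiable consonants are /x/, /ʔ/, /v/, /p/, /h/; each receives one epenthetic vowel.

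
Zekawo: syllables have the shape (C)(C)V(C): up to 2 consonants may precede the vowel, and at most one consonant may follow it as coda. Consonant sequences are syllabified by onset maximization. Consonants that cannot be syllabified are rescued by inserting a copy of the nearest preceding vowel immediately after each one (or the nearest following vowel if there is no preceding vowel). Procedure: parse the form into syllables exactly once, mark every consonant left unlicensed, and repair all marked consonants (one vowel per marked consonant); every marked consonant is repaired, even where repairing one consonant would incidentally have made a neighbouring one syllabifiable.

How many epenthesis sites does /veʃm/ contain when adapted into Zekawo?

1

The unsyllabifiable consonants are /m/; each receives one epenthetic vowel.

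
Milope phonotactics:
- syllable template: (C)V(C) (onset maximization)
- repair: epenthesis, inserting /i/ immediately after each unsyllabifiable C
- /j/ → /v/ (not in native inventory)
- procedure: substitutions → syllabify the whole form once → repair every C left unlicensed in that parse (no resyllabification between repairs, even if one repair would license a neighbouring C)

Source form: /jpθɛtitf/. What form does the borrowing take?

Substitution: /j/ → /v/, giving /vpθɛtitf/.
Syllabifying with onset maximization leaves /v/, /p/, /f/ stranded (at most one coda consonant is licensed; onsets are limited to one consonant).
Epenthesis after each stranded consonant: /v/ → /vi/, /p/ → /pi/, /f/ → /fi/.

vipiθɛtitfi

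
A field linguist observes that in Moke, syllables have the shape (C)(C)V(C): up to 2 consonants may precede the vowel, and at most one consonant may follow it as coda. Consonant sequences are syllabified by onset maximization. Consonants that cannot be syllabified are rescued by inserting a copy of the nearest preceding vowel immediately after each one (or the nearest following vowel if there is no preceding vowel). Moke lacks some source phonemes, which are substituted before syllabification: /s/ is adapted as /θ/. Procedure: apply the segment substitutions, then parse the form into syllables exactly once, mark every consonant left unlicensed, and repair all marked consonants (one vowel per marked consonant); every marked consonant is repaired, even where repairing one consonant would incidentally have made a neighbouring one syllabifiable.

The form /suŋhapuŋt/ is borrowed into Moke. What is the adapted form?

Substitution: /s/ → /θ/, giving /θuŋhapuŋt/.
Under (C)(C)V(C), the unsyllabifiable consonants are /t/ (at most one coda consonant is licensed; onsets may contain at most 2 consonants).
Epenthesis after each stranded consonant: /t/ → /tu/.

θuŋhapuŋtu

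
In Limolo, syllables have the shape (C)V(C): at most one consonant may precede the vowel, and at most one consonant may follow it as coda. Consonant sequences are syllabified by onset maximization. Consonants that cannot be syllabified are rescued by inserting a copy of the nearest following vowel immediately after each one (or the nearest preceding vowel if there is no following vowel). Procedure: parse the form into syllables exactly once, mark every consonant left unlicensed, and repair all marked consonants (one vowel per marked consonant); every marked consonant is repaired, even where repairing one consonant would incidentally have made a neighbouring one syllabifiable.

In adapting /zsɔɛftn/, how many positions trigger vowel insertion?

The unsyllabifiable consonants are /z/, /t/, /n/; each receives one epenthetic vowel.

3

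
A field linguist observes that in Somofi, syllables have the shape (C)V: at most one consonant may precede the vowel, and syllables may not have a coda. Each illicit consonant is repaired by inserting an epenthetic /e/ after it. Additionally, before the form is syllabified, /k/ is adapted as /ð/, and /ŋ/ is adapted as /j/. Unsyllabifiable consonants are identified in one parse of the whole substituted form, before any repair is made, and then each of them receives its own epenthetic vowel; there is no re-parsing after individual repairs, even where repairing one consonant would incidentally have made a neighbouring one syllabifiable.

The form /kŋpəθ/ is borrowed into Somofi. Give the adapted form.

Substitution: /k/ → /ð/, /ŋ/ → /j/, giving /ðjpəθ/.
Syllabifying with onset maximization leaves /ð/, /j/, /θ/ stranded (no codas are permitted; onsets are limited to one consonant).
Epenthesis after each stranded consonant: /ð/ → /ðe/, /j/ → /je/, /θ/ → /θe/.

ðejepəθe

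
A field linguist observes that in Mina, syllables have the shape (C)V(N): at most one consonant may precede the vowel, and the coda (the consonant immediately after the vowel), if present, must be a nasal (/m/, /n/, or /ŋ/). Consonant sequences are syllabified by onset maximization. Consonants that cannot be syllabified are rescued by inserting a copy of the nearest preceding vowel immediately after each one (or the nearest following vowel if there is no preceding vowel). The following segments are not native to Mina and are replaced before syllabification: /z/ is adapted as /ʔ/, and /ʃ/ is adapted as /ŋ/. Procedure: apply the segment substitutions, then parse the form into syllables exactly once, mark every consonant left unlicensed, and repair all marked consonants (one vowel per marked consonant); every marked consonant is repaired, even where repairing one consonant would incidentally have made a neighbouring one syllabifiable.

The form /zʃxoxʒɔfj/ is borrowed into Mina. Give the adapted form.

ʔoŋoxoxoʒɔfɔjɔ

Substitution: /z/ → /ʔ/, /ʃ/ → /ŋ/, giving /ʔŋxoxʒɔfj/.
The consonants /ʔ/, /ŋ/, /x/, /f/, /j/ cannot be parsed into a legal (C)V(N) syllable (only a nasal (/m/, /n/, or /ŋ/) is licensed in coda position; onsets are limited to one consonant).
Epenthesis after each stranded consonant: /ʔ/ → /ʔo/, /ŋ/ → /ŋo/, /x/ → /xo/, /f/ → /fɔ/, /j/ → /jɔ/.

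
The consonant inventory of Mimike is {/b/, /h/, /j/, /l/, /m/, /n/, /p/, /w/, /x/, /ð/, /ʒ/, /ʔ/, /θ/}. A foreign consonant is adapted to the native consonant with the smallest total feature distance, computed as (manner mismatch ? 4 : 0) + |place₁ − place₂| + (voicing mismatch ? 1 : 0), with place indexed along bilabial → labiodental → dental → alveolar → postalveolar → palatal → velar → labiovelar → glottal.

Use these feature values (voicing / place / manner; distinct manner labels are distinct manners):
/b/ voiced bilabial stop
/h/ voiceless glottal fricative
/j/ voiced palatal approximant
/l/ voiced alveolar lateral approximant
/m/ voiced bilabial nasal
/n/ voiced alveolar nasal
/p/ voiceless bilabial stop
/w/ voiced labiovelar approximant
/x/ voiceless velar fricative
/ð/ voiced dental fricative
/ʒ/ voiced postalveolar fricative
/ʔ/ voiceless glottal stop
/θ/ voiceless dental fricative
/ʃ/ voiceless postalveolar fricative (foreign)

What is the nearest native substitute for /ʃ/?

ʒ

/ʒ/ is closest: same manner (fricative), place distance 0 (postalveolar→postalveolar), voicing differs (+1); total 1. Next closest is /x/ at distance 2.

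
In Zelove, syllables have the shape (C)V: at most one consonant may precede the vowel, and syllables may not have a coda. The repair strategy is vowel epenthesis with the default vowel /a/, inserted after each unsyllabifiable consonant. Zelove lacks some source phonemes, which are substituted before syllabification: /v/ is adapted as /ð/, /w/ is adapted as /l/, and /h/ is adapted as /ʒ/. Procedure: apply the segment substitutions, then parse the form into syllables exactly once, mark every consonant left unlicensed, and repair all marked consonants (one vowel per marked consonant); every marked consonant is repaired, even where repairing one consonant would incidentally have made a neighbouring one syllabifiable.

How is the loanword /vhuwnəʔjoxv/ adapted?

Substitution: /v/ → /ð/, /h/ → /ʒ/, /w/ → /l/, giving /ðʒulnəʔjoxð/.
Syllabifying with onset maximization leaves /ð/, /l/, /ʔ/, /x/, /ð/ stranded (no codas are permitted; onsets are limited to one consonant).
Each unlicensed consonant becomes the onset of a new syllable: /ð/ → /ða/, /l/ → /la/, /ʔ/ → /ʔa/, /x/ → /xa/, /ð/ → /ða/.

ðaʒulanəʔajoxaða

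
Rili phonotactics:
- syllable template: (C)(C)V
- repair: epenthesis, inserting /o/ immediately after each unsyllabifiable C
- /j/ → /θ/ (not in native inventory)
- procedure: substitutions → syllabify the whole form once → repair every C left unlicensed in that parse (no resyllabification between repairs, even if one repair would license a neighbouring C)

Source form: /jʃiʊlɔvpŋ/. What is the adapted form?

θʃiʊlɔvopoŋo

Substitution: /j/ → /θ/, giving /θʃiʊlɔvpŋ/.
Syllabifying with onset maximization leaves /v/, /p/, /ŋ/ stranded (no codas are permitted; onsets may contain at most 2 consonants).
Epenthesis after each stranded consonant: /v/ → /vo/, /p/ → /po/, /ŋ/ → /ŋo/.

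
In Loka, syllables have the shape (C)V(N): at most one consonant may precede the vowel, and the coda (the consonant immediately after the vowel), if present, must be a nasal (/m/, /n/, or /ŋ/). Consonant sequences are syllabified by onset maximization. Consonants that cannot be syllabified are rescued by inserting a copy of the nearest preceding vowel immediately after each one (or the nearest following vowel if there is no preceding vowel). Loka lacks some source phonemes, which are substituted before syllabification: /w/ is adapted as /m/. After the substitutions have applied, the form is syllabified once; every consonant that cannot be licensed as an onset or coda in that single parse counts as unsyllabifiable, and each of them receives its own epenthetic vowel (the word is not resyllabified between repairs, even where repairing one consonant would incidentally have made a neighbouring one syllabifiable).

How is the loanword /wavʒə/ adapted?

mavaʒə

Substitution: /w/ → /m/, giving /mavʒə/.
Syllabifying with onset maximization leaves /v/ stranded (only a nasal (/m/, /n/, or /ŋ/) is licensed in coda position; onsets are limited to one consonant).
Inserting the epenthetic vowel yields /v/ → /va/.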